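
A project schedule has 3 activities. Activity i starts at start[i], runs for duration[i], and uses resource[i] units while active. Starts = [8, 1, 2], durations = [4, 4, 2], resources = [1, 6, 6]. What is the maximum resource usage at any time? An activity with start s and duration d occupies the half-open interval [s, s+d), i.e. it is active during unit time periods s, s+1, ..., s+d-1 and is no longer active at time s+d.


Each activity i is active on [start_i, start_i + duration_i).
Compute total resource usage per time slot:
  t=0: active resources = [], total = 0
  t=1: active resources = [6], total = 6
  t=2: active resources = [6, 6], total = 12
  t=3: active resources = [6, 6], total = 12
  t=4: active resources = [6], total = 6
  t=5: active resources = [], total = 0
  t=6: active resources = [], total = 0
  t=7: active resources = [], total = 0
  t=8: active resources = [1], total = 1
  t=9: active resources = [1], total = 1
  t=10: active resources = [1], total = 1
  t=11: active resources = [1], total = 1
Peak resource demand = 12

12


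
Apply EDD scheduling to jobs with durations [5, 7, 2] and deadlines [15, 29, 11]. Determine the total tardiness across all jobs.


Sort by due date (EDD order): [(2, 11), (5, 15), (7, 29)]
Compute completion times and tardiness:
  Job 1: p=2, d=11, C=2, tardiness=max(0,2-11)=0
  Job 2: p=5, d=15, C=7, tardiness=max(0,7-15)=0
  Job 3: p=7, d=29, C=14, tardiness=max(0,14-29)=0
Total tardiness = 0

0


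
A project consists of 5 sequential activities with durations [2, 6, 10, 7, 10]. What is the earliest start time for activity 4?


Activity 4 starts after activities 1 through 3 complete.
Predecessor durations: [2, 6, 10]
ES = 2 + 6 + 10 = 18

18


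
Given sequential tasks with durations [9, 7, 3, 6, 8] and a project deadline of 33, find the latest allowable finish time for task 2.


LF(activity 2) = deadline - sum of successor durations
Successors: activities 3 through 5 with durations [3, 6, 8]
Sum of successor durations = 17
LF = 33 - 17 = 16

16


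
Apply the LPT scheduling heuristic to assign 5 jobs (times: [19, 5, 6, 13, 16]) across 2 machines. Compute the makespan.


Sort jobs in decreasing order (LPT): [19, 16, 13, 6, 5]
Assign each job to the least loaded machine:
  Machine 1: jobs [19, 6, 5], load = 30
  Machine 2: jobs [16, 13], load = 29
Makespan = max load = 30

30


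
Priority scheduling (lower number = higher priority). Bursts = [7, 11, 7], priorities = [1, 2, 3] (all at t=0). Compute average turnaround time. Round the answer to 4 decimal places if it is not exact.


Sort by priority (ascending = highest first):
Order: [(1, 7), (2, 11), (3, 7)]
Completion times:
  Priority 1, burst=7, C=7
  Priority 2, burst=11, C=18
  Priority 3, burst=7, C=25
Average turnaround = 50/3 = 16.6667

16.6667


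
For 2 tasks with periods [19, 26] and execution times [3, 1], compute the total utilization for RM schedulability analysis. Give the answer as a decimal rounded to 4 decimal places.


Compute individual utilizations (exact fractions):
  Task 1: C/T = 3/19 (approx. 0.1579)
  Task 2: C/T = 1/26 (approx. 0.0385)
Total utilization U = 3/19 + 1/26 = 97/494
Rounded to 4 decimal places: U = 0.1964
RM (Liu & Layland) bound for 2 tasks = 0.828427; compare with U = 97/494 (approx. 0.196356)
U <= bound, so schedulable by RM sufficient condition.

0.1964


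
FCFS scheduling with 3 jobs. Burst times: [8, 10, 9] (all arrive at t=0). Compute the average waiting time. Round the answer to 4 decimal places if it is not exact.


FCFS order (as given): [8, 10, 9]
Waiting times:
  Job 1: wait = 0
  Job 2: wait = 8
  Job 3: wait = 18
Sum of waiting times = 26
Average waiting time = 26/3 = 8.6667

8.6667


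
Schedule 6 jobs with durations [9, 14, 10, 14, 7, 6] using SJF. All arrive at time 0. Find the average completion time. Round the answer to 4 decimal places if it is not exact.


SJF order (ascending): [6, 7, 9, 10, 14, 14]
Completion times:
  Job 1: burst=6, C=6
  Job 2: burst=7, C=13
  Job 3: burst=9, C=22
  Job 4: burst=10, C=32
  Job 5: burst=14, C=46
  Job 6: burst=14, C=60
Average completion = 179/6 = 29.8333

29.8333


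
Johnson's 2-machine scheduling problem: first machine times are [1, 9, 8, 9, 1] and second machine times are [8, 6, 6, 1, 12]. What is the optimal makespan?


Apply Johnson's rule:
  Group 1 (a <= b): [(1, 1, 8), (5, 1, 12)]
  Group 2 (a > b): [(2, 9, 6), (3, 8, 6), (4, 9, 1)]
Optimal job order: [1, 5, 2, 3, 4]
Schedule:
  Job 1: M1 done at 1, M2 done at 9
  Job 5: M1 done at 2, M2 done at 21
  Job 2: M1 done at 11, M2 done at 27
  Job 3: M1 done at 19, M2 done at 33
  Job 4: M1 done at 28, M2 done at 34
Makespan = 34

34


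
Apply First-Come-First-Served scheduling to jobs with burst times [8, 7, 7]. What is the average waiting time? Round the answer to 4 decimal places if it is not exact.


FCFS order (as given): [8, 7, 7]
Waiting times:
  Job 1: wait = 0
  Job 2: wait = 8
  Job 3: wait = 15
Sum of waiting times = 23
Average waiting time = 23/3 = 7.6667

7.6667


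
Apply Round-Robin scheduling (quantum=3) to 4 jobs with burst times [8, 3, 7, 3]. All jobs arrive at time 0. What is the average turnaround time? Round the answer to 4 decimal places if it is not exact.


Time quantum = 3
Execution trace:
  J1 runs 3 units, time = 3
  J2 runs 3 units, time = 6
  J3 runs 3 units, time = 9
  J4 runs 3 units, time = 12
  J1 runs 3 units, time = 15
  J3 runs 3 units, time = 18
  J1 runs 2 units, time = 20
  J3 runs 1 units, time = 21
Finish times: [20, 6, 21, 12]
Average turnaround = 59/4 = 14.75

14.75


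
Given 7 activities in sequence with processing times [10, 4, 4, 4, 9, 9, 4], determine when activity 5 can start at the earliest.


Activity 5 starts after activities 1 through 4 complete.
Predecessor durations: [10, 4, 4, 4]
ES = 10 + 4 + 4 + 4 = 22

22


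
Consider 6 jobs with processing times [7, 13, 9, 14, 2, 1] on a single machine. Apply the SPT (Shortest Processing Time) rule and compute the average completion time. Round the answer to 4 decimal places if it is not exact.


Sort jobs by processing time (SPT order): [1, 2, 7, 9, 13, 14]
Compute completion times sequentially:
  Job 1: processing = 1, completes at 1
  Job 2: processing = 2, completes at 3
  Job 3: processing = 7, completes at 10
  Job 4: processing = 9, completes at 19
  Job 5: processing = 13, completes at 32
  Job 6: processing = 14, completes at 46
Sum of completion times = 111
Average completion time = 111/6 = 18.5

18.5


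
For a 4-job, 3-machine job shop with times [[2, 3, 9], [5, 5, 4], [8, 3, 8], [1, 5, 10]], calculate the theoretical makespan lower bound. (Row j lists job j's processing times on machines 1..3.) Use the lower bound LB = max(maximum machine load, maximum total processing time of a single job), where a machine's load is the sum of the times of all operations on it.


Machine loads:
  Machine 1: 2 + 5 + 8 + 1 = 16
  Machine 2: 3 + 5 + 3 + 5 = 16
  Machine 3: 9 + 4 + 8 + 10 = 31
Max machine load = 31
Job totals:
  Job 1: 14
  Job 2: 14
  Job 3: 19
  Job 4: 16
Max job total = 19
Lower bound = max(31, 19) = 31

31


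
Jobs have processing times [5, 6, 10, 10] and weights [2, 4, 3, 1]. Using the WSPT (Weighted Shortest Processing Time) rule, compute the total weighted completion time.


Compute p/w ratios and sort ascending (WSPT): [(6, 4), (5, 2), (10, 3), (10, 1)]
Compute weighted completion times:
  Job (p=6,w=4): C=6, w*C=4*6=24
  Job (p=5,w=2): C=11, w*C=2*11=22
  Job (p=10,w=3): C=21, w*C=3*21=63
  Job (p=10,w=1): C=31, w*C=1*31=31
Total weighted completion time = 140

140


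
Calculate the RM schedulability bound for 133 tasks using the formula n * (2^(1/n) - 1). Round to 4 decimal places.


Compute 2^(1/133) = 1.0052252371
Subtract 1: 1.0052252371 - 1 = 0.0052252371
Multiply by n: 133 * 0.0052252371 = 0.6949565343
Round to 4 dp: 0.6950

0.6950


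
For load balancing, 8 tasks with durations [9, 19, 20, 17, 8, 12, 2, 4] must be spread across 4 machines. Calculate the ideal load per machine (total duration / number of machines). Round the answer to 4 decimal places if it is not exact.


Total processing time = 9 + 19 + 20 + 17 + 8 + 12 + 2 + 4 = 91
Number of machines = 4
Ideal balanced load = 91 / 4 = 22.75

22.75


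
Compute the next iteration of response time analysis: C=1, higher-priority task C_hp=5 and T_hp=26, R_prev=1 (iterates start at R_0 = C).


R_next = C + ceil(R_prev / T_hp) * C_hp
ceil(1 / 26) = ceil(0.0385) = 1
Interference = 1 * 5 = 5
R_next = 1 + 5 = 6

6


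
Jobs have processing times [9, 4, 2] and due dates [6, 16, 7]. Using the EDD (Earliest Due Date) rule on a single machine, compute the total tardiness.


Sort by due date (EDD order): [(9, 6), (2, 7), (4, 16)]
Compute completion times and tardiness:
  Job 1: p=9, d=6, C=9, tardiness=max(0,9-6)=3
  Job 2: p=2, d=7, C=11, tardiness=max(0,11-7)=4
  Job 3: p=4, d=16, C=15, tardiness=max(0,15-16)=0
Total tardiness = 7

7


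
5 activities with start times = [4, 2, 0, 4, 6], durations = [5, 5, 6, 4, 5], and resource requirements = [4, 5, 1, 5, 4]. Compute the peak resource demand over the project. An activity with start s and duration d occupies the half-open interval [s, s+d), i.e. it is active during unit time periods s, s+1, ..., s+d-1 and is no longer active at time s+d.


Each activity i is active on [start_i, start_i + duration_i).
Compute total resource usage per time slot:
  t=0: active resources = [1], total = 1
  t=1: active resources = [1], total = 1
  t=2: active resources = [5, 1], total = 6
  t=3: active resources = [5, 1], total = 6
  t=4: active resources = [4, 5, 1, 5], total = 15
  t=5: active resources = [4, 5, 1, 5], total = 15
  t=6: active resources = [4, 5, 5, 4], total = 18
  t=7: active resources = [4, 5, 4], total = 13
  t=8: active resources = [4, 4], total = 8
  t=9: active resources = [4], total = 4
  t=10: active resources = [4], total = 4
Peak resource demand = 18

18


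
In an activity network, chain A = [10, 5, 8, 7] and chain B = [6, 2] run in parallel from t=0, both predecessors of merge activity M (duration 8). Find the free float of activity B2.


ES(B2) = sum of predecessors on chain B = 6
EF(B2) = ES + duration = 6 + 2 = 8
Successor of B2 is M. ES(M) = max(sum(A), sum(B)) = max(30, 8) = 30
Free float = ES(successor) - EF(current) = 30 - 8 = 22

22


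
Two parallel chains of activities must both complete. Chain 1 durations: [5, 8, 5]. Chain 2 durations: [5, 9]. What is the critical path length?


Path A total = 5 + 8 + 5 = 18
Path B total = 5 + 9 = 14
Critical path = longest path = max(18, 14) = 18

18


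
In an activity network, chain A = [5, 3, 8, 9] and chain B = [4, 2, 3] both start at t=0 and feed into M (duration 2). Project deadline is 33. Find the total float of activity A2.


Forward pass: ES(A2) = sum of predecessors on chain A = 5
EF = ES + duration = 5 + 3 = 8
Backward pass: LF(M) = deadline = 33; LS(M) = 33 - 2 = 31
LF(A2) = LS(M) - sum(successors on chain A) = 31 - 17 = 14
LS = LF - duration = 14 - 3 = 11
Total float = LS - ES = 11 - 5 = 6

6


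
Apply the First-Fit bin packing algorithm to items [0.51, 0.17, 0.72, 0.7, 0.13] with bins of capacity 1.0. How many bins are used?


Place items sequentially using First-Fit:
  Item 0.51 -> new Bin 1
  Item 0.17 -> Bin 1 (now 0.68)
  Item 0.72 -> new Bin 2
  Item 0.7 -> new Bin 3
  Item 0.13 -> Bin 1 (now 0.81)
Total bins used = 3

3


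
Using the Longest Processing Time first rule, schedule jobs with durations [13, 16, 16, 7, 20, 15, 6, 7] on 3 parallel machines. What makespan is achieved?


Sort jobs in decreasing order (LPT): [20, 16, 16, 15, 13, 7, 7, 6]
Assign each job to the least loaded machine:
  Machine 1: jobs [20, 7, 7], load = 34
  Machine 2: jobs [16, 15], load = 31
  Machine 3: jobs [16, 13, 6], load = 35
Makespan = max load = 35

35


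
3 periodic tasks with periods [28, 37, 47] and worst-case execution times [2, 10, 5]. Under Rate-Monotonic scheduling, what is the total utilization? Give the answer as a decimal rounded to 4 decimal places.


Compute individual utilizations (exact fractions):
  Task 1: C/T = 2/28 = 1/14 (approx. 0.0714)
  Task 2: C/T = 10/37 (approx. 0.2703)
  Task 3: C/T = 5/47 (approx. 0.1064)
Total utilization U = 1/14 + 10/37 + 5/47 = 10909/24346
Rounded to 4 decimal places: U = 0.4481
RM (Liu & Layland) bound for 3 tasks = 0.779763; compare with U = 10909/24346 (approx. 0.448082)
U <= bound, so schedulable by RM sufficient condition.

0.4481


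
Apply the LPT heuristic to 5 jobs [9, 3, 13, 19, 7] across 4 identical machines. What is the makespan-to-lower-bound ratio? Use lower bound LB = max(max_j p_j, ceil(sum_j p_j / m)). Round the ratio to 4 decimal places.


LPT order: [19, 13, 9, 7, 3]
Machine loads after assignment: [19, 13, 9, 10]
LPT makespan = 19
Lower bound = max(max_job, ceil(total/4)) = max(19, 13) = 19
Ratio = 19 / 19 = 1.0

1.0


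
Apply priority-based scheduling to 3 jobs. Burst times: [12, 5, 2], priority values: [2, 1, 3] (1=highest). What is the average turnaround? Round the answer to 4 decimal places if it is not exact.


Sort by priority (ascending = highest first):
Order: [(1, 5), (2, 12), (3, 2)]
Completion times:
  Priority 1, burst=5, C=5
  Priority 2, burst=12, C=17
  Priority 3, burst=2, C=19
Average turnaround = 41/3 = 13.6667

13.6667


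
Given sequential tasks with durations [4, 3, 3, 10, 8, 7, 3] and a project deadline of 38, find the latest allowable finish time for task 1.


LF(activity 1) = deadline - sum of successor durations
Successors: activities 2 through 7 with durations [3, 3, 10, 8, 7, 3]
Sum of successor durations = 34
LF = 38 - 34 = 4

4


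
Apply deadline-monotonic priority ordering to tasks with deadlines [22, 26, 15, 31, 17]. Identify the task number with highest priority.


Sort tasks by relative deadline (ascending):
  Task 3: deadline = 15
  Task 5: deadline = 17
  Task 1: deadline = 22
  Task 2: deadline = 26
  Task 4: deadline = 31
Priority order (highest first): [3, 5, 1, 2, 4]
Highest priority task = 3

3


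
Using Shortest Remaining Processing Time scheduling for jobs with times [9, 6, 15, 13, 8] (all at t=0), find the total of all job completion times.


Since all jobs arrive at t=0, SRPT equals SPT ordering.
SPT order: [6, 8, 9, 13, 15]
Completion times:
  Job 1: p=6, C=6
  Job 2: p=8, C=14
  Job 3: p=9, C=23
  Job 4: p=13, C=36
  Job 5: p=15, C=51
Total completion time = 6 + 14 + 23 + 36 + 51 = 130

130


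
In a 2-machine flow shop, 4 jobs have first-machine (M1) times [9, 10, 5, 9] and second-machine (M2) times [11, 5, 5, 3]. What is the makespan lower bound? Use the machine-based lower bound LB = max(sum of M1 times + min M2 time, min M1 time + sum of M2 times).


LB1 = sum(M1 times) + min(M2 times) = 33 + 3 = 36
LB2 = min(M1 times) + sum(M2 times) = 5 + 24 = 29
Lower bound = max(LB1, LB2) = max(36, 29) = 36

36


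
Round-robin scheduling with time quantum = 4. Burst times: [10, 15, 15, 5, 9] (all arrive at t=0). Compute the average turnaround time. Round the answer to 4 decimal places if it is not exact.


Time quantum = 4
Execution trace:
  J1 runs 4 units, time = 4
  J2 runs 4 units, time = 8
  J3 runs 4 units, time = 12
  J4 runs 4 units, time = 16
  J5 runs 4 units, time = 20
  J1 runs 4 units, time = 24
  J2 runs 4 units, time = 28
  J3 runs 4 units, time = 32
  J4 runs 1 units, time = 33
  J5 runs 4 units, time = 37
  J1 runs 2 units, time = 39
  J2 runs 4 units, time = 43
  J3 runs 4 units, time = 47
  J5 runs 1 units, time = 48
  J2 runs 3 units, time = 51
  J3 runs 3 units, time = 54
Finish times: [39, 51, 54, 33, 48]
Average turnaround = 225/5 = 45.0

45.0


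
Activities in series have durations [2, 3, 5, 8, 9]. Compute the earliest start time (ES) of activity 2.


Activity 2 starts after activities 1 through 1 complete.
Predecessor durations: [2]
ES = 2 = 2

2


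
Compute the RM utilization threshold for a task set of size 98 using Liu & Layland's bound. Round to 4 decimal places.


Compute 2^(1/98) = 1.0070980027
Subtract 1: 1.0070980027 - 1 = 0.0070980027
Multiply by n: 98 * 0.0070980027 = 0.6956042646
Round to 4 dp: 0.6956

0.6956


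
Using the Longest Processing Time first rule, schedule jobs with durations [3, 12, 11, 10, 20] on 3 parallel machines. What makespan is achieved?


Sort jobs in decreasing order (LPT): [20, 12, 11, 10, 3]
Assign each job to the least loaded machine:
  Machine 1: jobs [20], load = 20
  Machine 2: jobs [12, 3], load = 15
  Machine 3: jobs [11, 10], load = 21
Makespan = max load = 21

21


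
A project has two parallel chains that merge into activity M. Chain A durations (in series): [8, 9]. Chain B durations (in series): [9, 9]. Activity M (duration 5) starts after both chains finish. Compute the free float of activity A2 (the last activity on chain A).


ES(A2) = sum of predecessors on chain A = 8
EF(A2) = ES + duration = 8 + 9 = 17
Successor of A2 is M. ES(M) = max(sum(A), sum(B)) = max(17, 18) = 18
Free float = ES(successor) - EF(current) = 18 - 17 = 1

1


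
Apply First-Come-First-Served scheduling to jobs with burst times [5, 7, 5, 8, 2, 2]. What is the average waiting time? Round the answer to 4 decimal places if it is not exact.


FCFS order (as given): [5, 7, 5, 8, 2, 2]
Waiting times:
  Job 1: wait = 0
  Job 2: wait = 5
  Job 3: wait = 12
  Job 4: wait = 17
  Job 5: wait = 25
  Job 6: wait = 27
Sum of waiting times = 86
Average waiting time = 86/6 = 14.3333

14.3333


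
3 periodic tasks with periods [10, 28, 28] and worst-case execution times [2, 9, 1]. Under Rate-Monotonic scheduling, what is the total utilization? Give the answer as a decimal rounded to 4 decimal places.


Compute individual utilizations (exact fractions):
  Task 1: C/T = 2/10 = 1/5 (approx. 0.2)
  Task 2: C/T = 9/28 (approx. 0.3214)
  Task 3: C/T = 1/28 (approx. 0.0357)
Total utilization U = 1/5 + 9/28 + 1/28 = 39/70
Rounded to 4 decimal places: U = 0.5571
RM (Liu & Layland) bound for 3 tasks = 0.779763; compare with U = 39/70 (approx. 0.557143)
U <= bound, so schedulable by RM sufficient condition.

0.5571


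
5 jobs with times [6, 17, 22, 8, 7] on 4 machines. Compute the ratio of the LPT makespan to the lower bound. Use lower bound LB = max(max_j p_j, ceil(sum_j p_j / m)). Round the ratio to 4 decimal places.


LPT order: [22, 17, 8, 7, 6]
Machine loads after assignment: [22, 17, 8, 13]
LPT makespan = 22
Lower bound = max(max_job, ceil(total/4)) = max(22, 15) = 22
Ratio = 22 / 22 = 1.0

1.0


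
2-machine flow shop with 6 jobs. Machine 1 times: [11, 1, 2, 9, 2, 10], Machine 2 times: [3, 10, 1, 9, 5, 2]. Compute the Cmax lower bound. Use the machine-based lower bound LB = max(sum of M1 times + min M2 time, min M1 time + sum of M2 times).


LB1 = sum(M1 times) + min(M2 times) = 35 + 1 = 36
LB2 = min(M1 times) + sum(M2 times) = 1 + 30 = 31
Lower bound = max(LB1, LB2) = max(36, 31) = 36

36


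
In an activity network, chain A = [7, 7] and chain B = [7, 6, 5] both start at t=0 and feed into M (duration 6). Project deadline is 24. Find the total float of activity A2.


Forward pass: ES(A2) = sum of predecessors on chain A = 7
EF = ES + duration = 7 + 7 = 14
Backward pass: LF(M) = deadline = 24; LS(M) = 24 - 6 = 18
LF(A2) = LS(M) - sum(successors on chain A) = 18 - 0 = 18
LS = LF - duration = 18 - 7 = 11
Total float = LS - ES = 11 - 7 = 4

4


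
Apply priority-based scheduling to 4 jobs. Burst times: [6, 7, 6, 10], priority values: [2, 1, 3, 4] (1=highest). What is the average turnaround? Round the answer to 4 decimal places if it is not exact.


Sort by priority (ascending = highest first):
Order: [(1, 7), (2, 6), (3, 6), (4, 10)]
Completion times:
  Priority 1, burst=7, C=7
  Priority 2, burst=6, C=13
  Priority 3, burst=6, C=19
  Priority 4, burst=10, C=29
Average turnaround = 68/4 = 17.0

17.0


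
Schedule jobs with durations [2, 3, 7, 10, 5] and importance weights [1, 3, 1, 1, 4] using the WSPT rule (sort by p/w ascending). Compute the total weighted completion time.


Compute p/w ratios and sort ascending (WSPT): [(3, 3), (5, 4), (2, 1), (7, 1), (10, 1)]
Compute weighted completion times:
  Job (p=3,w=3): C=3, w*C=3*3=9
  Job (p=5,w=4): C=8, w*C=4*8=32
  Job (p=2,w=1): C=10, w*C=1*10=10
  Job (p=7,w=1): C=17, w*C=1*17=17
  Job (p=10,w=1): C=27, w*C=1*27=27
Total weighted completion time = 95

95


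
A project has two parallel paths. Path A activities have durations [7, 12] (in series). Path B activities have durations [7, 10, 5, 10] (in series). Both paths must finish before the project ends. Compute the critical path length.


Path A total = 7 + 12 = 19
Path B total = 7 + 10 + 5 + 10 = 32
Critical path = longest path = max(19, 32) = 32

32


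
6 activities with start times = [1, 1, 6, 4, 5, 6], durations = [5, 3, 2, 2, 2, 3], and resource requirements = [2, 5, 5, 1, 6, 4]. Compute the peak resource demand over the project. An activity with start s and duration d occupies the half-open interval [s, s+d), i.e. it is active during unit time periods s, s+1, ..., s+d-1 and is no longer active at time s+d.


Each activity i is active on [start_i, start_i + duration_i).
Compute total resource usage per time slot:
  t=0: active resources = [], total = 0
  t=1: active resources = [2, 5], total = 7
  t=2: active resources = [2, 5], total = 7
  t=3: active resources = [2, 5], total = 7
  t=4: active resources = [2, 1], total = 3
  t=5: active resources = [2, 1, 6], total = 9
  t=6: active resources = [5, 6, 4], total = 15
  t=7: active resources = [5, 4], total = 9
  t=8: active resources = [4], total = 4
Peak resource demand = 15

15


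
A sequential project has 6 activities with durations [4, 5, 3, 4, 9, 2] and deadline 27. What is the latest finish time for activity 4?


LF(activity 4) = deadline - sum of successor durations
Successors: activities 5 through 6 with durations [9, 2]
Sum of successor durations = 11
LF = 27 - 11 = 16

16


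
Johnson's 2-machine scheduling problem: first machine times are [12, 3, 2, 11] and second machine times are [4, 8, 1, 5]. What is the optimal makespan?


Apply Johnson's rule:
  Group 1 (a <= b): [(2, 3, 8)]
  Group 2 (a > b): [(4, 11, 5), (1, 12, 4), (3, 2, 1)]
Optimal job order: [2, 4, 1, 3]
Schedule:
  Job 2: M1 done at 3, M2 done at 11
  Job 4: M1 done at 14, M2 done at 19
  Job 1: M1 done at 26, M2 done at 30
  Job 3: M1 done at 28, M2 done at 31
Makespan = 31

31


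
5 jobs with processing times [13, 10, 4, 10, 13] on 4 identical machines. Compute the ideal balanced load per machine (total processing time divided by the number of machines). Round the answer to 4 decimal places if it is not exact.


Total processing time = 13 + 10 + 4 + 10 + 13 = 50
Number of machines = 4
Ideal balanced load = 50 / 4 = 12.5

12.5


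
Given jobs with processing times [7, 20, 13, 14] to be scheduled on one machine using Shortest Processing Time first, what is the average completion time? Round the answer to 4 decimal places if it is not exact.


Sort jobs by processing time (SPT order): [7, 13, 14, 20]
Compute completion times sequentially:
  Job 1: processing = 7, completes at 7
  Job 2: processing = 13, completes at 20
  Job 3: processing = 14, completes at 34
  Job 4: processing = 20, completes at 54
Sum of completion times = 115
Average completion time = 115/4 = 28.75

28.75


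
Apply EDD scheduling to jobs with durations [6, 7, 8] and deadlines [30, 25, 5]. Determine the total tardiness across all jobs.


Sort by due date (EDD order): [(8, 5), (7, 25), (6, 30)]
Compute completion times and tardiness:
  Job 1: p=8, d=5, C=8, tardiness=max(0,8-5)=3
  Job 2: p=7, d=25, C=15, tardiness=max(0,15-25)=0
  Job 3: p=6, d=30, C=21, tardiness=max(0,21-30)=0
Total tardiness = 3

3


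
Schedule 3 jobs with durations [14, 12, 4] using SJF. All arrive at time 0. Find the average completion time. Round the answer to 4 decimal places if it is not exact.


SJF order (ascending): [4, 12, 14]
Completion times:
  Job 1: burst=4, C=4
  Job 2: burst=12, C=16
  Job 3: burst=14, C=30
Average completion = 50/3 = 16.6667

16.6667


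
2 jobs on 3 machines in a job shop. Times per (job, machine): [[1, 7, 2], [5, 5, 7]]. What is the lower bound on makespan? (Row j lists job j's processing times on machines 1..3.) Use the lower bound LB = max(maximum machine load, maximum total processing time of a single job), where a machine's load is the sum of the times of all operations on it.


Machine loads:
  Machine 1: 1 + 5 = 6
  Machine 2: 7 + 5 = 12
  Machine 3: 2 + 7 = 9
Max machine load = 12
Job totals:
  Job 1: 10
  Job 2: 17
Max job total = 17
Lower bound = max(12, 17) = 17

17


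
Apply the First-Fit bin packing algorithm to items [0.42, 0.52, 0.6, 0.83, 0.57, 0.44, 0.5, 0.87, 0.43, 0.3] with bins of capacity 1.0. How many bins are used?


Place items sequentially using First-Fit:
  Item 0.42 -> new Bin 1
  Item 0.52 -> Bin 1 (now 0.94)
  Item 0.6 -> new Bin 2
  Item 0.83 -> new Bin 3
  Item 0.57 -> new Bin 4
  Item 0.44 -> new Bin 5
  Item 0.5 -> Bin 5 (now 0.94)
  Item 0.87 -> new Bin 6
  Item 0.43 -> Bin 4 (now 1.0)
  Item 0.3 -> Bin 2 (now 0.9)
Total bins used = 6

6


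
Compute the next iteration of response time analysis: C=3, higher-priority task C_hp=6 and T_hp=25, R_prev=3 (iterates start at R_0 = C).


R_next = C + ceil(R_prev / T_hp) * C_hp
ceil(3 / 25) = ceil(0.12) = 1
Interference = 1 * 6 = 6
R_next = 3 + 6 = 9

9


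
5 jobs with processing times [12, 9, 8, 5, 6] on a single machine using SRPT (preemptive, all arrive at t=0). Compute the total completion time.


Since all jobs arrive at t=0, SRPT equals SPT ordering.
SPT order: [5, 6, 8, 9, 12]
Completion times:
  Job 1: p=5, C=5
  Job 2: p=6, C=11
  Job 3: p=8, C=19
  Job 4: p=9, C=28
  Job 5: p=12, C=40
Total completion time = 5 + 11 + 19 + 28 + 40 = 103

103


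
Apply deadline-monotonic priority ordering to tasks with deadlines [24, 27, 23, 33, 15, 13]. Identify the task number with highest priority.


Sort tasks by relative deadline (ascending):
  Task 6: deadline = 13
  Task 5: deadline = 15
  Task 3: deadline = 23
  Task 1: deadline = 24
  Task 2: deadline = 27
  Task 4: deadline = 33
Priority order (highest first): [6, 5, 3, 1, 2, 4]
Highest priority task = 6

6


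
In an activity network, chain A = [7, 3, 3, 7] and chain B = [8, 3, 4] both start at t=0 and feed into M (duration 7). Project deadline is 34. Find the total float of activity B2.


Forward pass: ES(B2) = sum of predecessors on chain B = 8
EF = ES + duration = 8 + 3 = 11
Backward pass: LF(M) = deadline = 34; LS(M) = 34 - 7 = 27
LF(B2) = LS(M) - sum(successors on chain B) = 27 - 4 = 23
LS = LF - duration = 23 - 3 = 20
Total float = LS - ES = 20 - 8 = 12

12


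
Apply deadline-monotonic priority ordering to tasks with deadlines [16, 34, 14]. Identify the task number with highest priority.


Sort tasks by relative deadline (ascending):
  Task 3: deadline = 14
  Task 1: deadline = 16
  Task 2: deadline = 34
Priority order (highest first): [3, 1, 2]
Highest priority task = 3

3


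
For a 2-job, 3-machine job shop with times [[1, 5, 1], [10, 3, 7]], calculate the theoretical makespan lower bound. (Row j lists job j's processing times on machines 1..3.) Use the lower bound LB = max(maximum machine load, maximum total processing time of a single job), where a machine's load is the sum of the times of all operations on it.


Machine loads:
  Machine 1: 1 + 10 = 11
  Machine 2: 5 + 3 = 8
  Machine 3: 1 + 7 = 8
Max machine load = 11
Job totals:
  Job 1: 7
  Job 2: 20
Max job total = 20
Lower bound = max(11, 20) = 20

20


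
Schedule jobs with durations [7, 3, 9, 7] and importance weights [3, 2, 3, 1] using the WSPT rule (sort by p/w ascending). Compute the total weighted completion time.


Compute p/w ratios and sort ascending (WSPT): [(3, 2), (7, 3), (9, 3), (7, 1)]
Compute weighted completion times:
  Job (p=3,w=2): C=3, w*C=2*3=6
  Job (p=7,w=3): C=10, w*C=3*10=30
  Job (p=9,w=3): C=19, w*C=3*19=57
  Job (p=7,w=1): C=26, w*C=1*26=26
Total weighted completion time = 119

119


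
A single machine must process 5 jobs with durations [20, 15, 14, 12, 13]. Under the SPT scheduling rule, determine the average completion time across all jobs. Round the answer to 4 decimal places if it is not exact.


Sort jobs by processing time (SPT order): [12, 13, 14, 15, 20]
Compute completion times sequentially:
  Job 1: processing = 12, completes at 12
  Job 2: processing = 13, completes at 25
  Job 3: processing = 14, completes at 39
  Job 4: processing = 15, completes at 54
  Job 5: processing = 20, completes at 74
Sum of completion times = 204
Average completion time = 204/5 = 40.8

40.8


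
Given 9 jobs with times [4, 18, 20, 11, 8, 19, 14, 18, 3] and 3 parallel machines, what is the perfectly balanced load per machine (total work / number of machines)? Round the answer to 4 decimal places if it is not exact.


Total processing time = 4 + 18 + 20 + 11 + 8 + 19 + 14 + 18 + 3 = 115
Number of machines = 3
Ideal balanced load = 115 / 3 = 38.3333

38.3333


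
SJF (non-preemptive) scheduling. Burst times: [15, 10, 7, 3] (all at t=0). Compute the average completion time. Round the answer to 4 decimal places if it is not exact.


SJF order (ascending): [3, 7, 10, 15]
Completion times:
  Job 1: burst=3, C=3
  Job 2: burst=7, C=10
  Job 3: burst=10, C=20
  Job 4: burst=15, C=35
Average completion = 68/4 = 17.0

17.0


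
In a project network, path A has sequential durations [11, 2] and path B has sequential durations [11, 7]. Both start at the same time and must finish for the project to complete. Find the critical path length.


Path A total = 11 + 2 = 13
Path B total = 11 + 7 = 18
Critical path = longest path = max(13, 18) = 18

18


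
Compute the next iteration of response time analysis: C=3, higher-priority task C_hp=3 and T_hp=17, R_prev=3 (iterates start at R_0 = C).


R_next = C + ceil(R_prev / T_hp) * C_hp
ceil(3 / 17) = ceil(0.1765) = 1
Interference = 1 * 3 = 3
R_next = 3 + 3 = 6

6


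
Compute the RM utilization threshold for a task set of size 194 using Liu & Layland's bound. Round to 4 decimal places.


Compute 2^(1/194) = 1.0035793141
Subtract 1: 1.0035793141 - 1 = 0.0035793141
Multiply by n: 194 * 0.0035793141 = 0.6943869354
Round to 4 dp: 0.6944

0.6944


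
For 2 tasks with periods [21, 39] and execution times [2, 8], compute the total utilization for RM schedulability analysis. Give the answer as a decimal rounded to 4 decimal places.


Compute individual utilizations (exact fractions):
  Task 1: C/T = 2/21 (approx. 0.0952)
  Task 2: C/T = 8/39 (approx. 0.2051)
Total utilization U = 2/21 + 8/39 = 82/273
Rounded to 4 decimal places: U = 0.3004
RM (Liu & Layland) bound for 2 tasks = 0.828427; compare with U = 82/273 (approx. 0.300366)
U <= bound, so schedulable by RM sufficient condition.

0.3004


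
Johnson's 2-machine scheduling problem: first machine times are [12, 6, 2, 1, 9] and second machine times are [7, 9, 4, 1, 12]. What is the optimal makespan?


Apply Johnson's rule:
  Group 1 (a <= b): [(4, 1, 1), (3, 2, 4), (2, 6, 9), (5, 9, 12)]
  Group 2 (a > b): [(1, 12, 7)]
Optimal job order: [4, 3, 2, 5, 1]
Schedule:
  Job 4: M1 done at 1, M2 done at 2
  Job 3: M1 done at 3, M2 done at 7
  Job 2: M1 done at 9, M2 done at 18
  Job 5: M1 done at 18, M2 done at 30
  Job 1: M1 done at 30, M2 done at 37
Makespan = 37

37


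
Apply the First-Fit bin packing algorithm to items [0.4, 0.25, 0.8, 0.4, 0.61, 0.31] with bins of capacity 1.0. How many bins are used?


Place items sequentially using First-Fit:
  Item 0.4 -> new Bin 1
  Item 0.25 -> Bin 1 (now 0.65)
  Item 0.8 -> new Bin 2
  Item 0.4 -> new Bin 3
  Item 0.61 -> new Bin 4
  Item 0.31 -> Bin 1 (now 0.96)
Total bins used = 4

4


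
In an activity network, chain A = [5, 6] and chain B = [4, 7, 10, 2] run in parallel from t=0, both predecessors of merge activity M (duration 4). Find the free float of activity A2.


ES(A2) = sum of predecessors on chain A = 5
EF(A2) = ES + duration = 5 + 6 = 11
Successor of A2 is M. ES(M) = max(sum(A), sum(B)) = max(11, 23) = 23
Free float = ES(successor) - EF(current) = 23 - 11 = 12

12


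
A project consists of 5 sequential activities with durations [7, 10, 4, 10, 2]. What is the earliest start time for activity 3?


Activity 3 starts after activities 1 through 2 complete.
Predecessor durations: [7, 10]
ES = 7 + 10 = 17

17


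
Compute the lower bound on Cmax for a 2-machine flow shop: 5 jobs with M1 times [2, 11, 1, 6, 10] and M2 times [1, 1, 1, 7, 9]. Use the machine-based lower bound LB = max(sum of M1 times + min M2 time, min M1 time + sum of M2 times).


LB1 = sum(M1 times) + min(M2 times) = 30 + 1 = 31
LB2 = min(M1 times) + sum(M2 times) = 1 + 19 = 20
Lower bound = max(LB1, LB2) = max(31, 20) = 31

31


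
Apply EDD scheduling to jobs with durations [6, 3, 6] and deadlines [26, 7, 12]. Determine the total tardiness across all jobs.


Sort by due date (EDD order): [(3, 7), (6, 12), (6, 26)]
Compute completion times and tardiness:
  Job 1: p=3, d=7, C=3, tardiness=max(0,3-7)=0
  Job 2: p=6, d=12, C=9, tardiness=max(0,9-12)=0
  Job 3: p=6, d=26, C=15, tardiness=max(0,15-26)=0
Total tardiness = 0

0


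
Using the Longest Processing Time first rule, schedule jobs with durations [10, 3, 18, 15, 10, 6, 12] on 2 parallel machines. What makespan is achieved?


Sort jobs in decreasing order (LPT): [18, 15, 12, 10, 10, 6, 3]
Assign each job to the least loaded machine:
  Machine 1: jobs [18, 10, 6, 3], load = 37
  Machine 2: jobs [15, 12, 10], load = 37
Makespan = max load = 37

37


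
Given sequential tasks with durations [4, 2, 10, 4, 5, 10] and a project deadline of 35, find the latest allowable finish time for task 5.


LF(activity 5) = deadline - sum of successor durations
Successors: activities 6 through 6 with durations [10]
Sum of successor durations = 10
LF = 35 - 10 = 25

25


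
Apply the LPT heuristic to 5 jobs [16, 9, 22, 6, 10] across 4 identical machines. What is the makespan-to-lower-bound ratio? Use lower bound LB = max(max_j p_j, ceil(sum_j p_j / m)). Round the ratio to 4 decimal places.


LPT order: [22, 16, 10, 9, 6]
Machine loads after assignment: [22, 16, 10, 15]
LPT makespan = 22
Lower bound = max(max_job, ceil(total/4)) = max(22, 16) = 22
Ratio = 22 / 22 = 1.0

1.0


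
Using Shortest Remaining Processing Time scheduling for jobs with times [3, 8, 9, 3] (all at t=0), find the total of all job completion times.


Since all jobs arrive at t=0, SRPT equals SPT ordering.
SPT order: [3, 3, 8, 9]
Completion times:
  Job 1: p=3, C=3
  Job 2: p=3, C=6
  Job 3: p=8, C=14
  Job 4: p=9, C=23
Total completion time = 3 + 6 + 14 + 23 = 46

46


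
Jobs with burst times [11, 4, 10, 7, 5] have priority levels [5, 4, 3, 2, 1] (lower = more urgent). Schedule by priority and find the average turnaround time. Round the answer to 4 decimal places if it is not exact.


Sort by priority (ascending = highest first):
Order: [(1, 5), (2, 7), (3, 10), (4, 4), (5, 11)]
Completion times:
  Priority 1, burst=5, C=5
  Priority 2, burst=7, C=12
  Priority 3, burst=10, C=22
  Priority 4, burst=4, C=26
  Priority 5, burst=11, C=37
Average turnaround = 102/5 = 20.4

20.4


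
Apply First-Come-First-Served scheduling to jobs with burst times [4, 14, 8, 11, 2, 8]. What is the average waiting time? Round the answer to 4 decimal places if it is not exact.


FCFS order (as given): [4, 14, 8, 11, 2, 8]
Waiting times:
  Job 1: wait = 0
  Job 2: wait = 4
  Job 3: wait = 18
  Job 4: wait = 26
  Job 5: wait = 37
  Job 6: wait = 39
Sum of waiting times = 124
Average waiting time = 124/6 = 20.6667

20.6667


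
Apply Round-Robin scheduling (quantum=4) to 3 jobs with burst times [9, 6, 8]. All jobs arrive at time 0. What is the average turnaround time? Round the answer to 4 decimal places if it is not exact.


Time quantum = 4
Execution trace:
  J1 runs 4 units, time = 4
  J2 runs 4 units, time = 8
  J3 runs 4 units, time = 12
  J1 runs 4 units, time = 16
  J2 runs 2 units, time = 18
  J3 runs 4 units, time = 22
  J1 runs 1 units, time = 23
Finish times: [23, 18, 22]
Average turnaround = 63/3 = 21.0

21.0


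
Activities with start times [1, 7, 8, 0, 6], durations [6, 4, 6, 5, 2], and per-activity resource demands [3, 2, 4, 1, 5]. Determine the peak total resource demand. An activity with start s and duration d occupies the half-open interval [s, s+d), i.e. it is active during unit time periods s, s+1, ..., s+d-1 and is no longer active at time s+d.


Each activity i is active on [start_i, start_i + duration_i).
Compute total resource usage per time slot:
  t=0: active resources = [1], total = 1
  t=1: active resources = [3, 1], total = 4
  t=2: active resources = [3, 1], total = 4
  t=3: active resources = [3, 1], total = 4
  t=4: active resources = [3, 1], total = 4
  t=5: active resources = [3], total = 3
  t=6: active resources = [3, 5], total = 8
  t=7: active resources = [2, 5], total = 7
  t=8: active resources = [2, 4], total = 6
  t=9: active resources = [2, 4], total = 6
  t=10: active resources = [2, 4], total = 6
  t=11: active resources = [4], total = 4
  t=12: active resources = [4], total = 4
  t=13: active resources = [4], total = 4
Peak resource demand = 8

8


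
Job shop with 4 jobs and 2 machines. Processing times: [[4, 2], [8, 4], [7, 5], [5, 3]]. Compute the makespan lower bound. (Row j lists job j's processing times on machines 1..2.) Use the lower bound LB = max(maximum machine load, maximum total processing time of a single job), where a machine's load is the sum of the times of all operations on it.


Machine loads:
  Machine 1: 4 + 8 + 7 + 5 = 24
  Machine 2: 2 + 4 + 5 + 3 = 14
Max machine load = 24
Job totals:
  Job 1: 6
  Job 2: 12
  Job 3: 12
  Job 4: 8
Max job total = 12
Lower bound = max(24, 12) = 24

24


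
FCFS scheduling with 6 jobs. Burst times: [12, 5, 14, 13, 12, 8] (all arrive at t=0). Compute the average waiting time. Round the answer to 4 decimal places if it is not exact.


FCFS order (as given): [12, 5, 14, 13, 12, 8]
Waiting times:
  Job 1: wait = 0
  Job 2: wait = 12
  Job 3: wait = 17
  Job 4: wait = 31
  Job 5: wait = 44
  Job 6: wait = 56
Sum of waiting times = 160
Average waiting time = 160/6 = 26.6667

26.6667


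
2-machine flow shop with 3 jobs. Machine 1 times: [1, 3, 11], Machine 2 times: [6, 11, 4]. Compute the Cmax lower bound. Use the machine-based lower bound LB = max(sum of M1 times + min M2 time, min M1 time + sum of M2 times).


LB1 = sum(M1 times) + min(M2 times) = 15 + 4 = 19
LB2 = min(M1 times) + sum(M2 times) = 1 + 21 = 22
Lower bound = max(LB1, LB2) = max(19, 22) = 22

22


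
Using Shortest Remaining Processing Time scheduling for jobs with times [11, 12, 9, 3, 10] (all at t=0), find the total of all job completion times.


Since all jobs arrive at t=0, SRPT equals SPT ordering.
SPT order: [3, 9, 10, 11, 12]
Completion times:
  Job 1: p=3, C=3
  Job 2: p=9, C=12
  Job 3: p=10, C=22
  Job 4: p=11, C=33
  Job 5: p=12, C=45
Total completion time = 3 + 12 + 22 + 33 + 45 = 115

115


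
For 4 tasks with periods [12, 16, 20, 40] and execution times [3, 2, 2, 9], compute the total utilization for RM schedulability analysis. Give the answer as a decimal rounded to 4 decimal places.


Compute individual utilizations (exact fractions):
  Task 1: C/T = 3/12 = 1/4 (approx. 0.25)
  Task 2: C/T = 2/16 = 1/8 (approx. 0.125)
  Task 3: C/T = 2/20 = 1/10 (approx. 0.1)
  Task 4: C/T = 9/40 (approx. 0.225)
Total utilization U = 1/4 + 1/8 + 1/10 + 9/40 = 7/10
Rounded to 4 decimal places: U = 0.7000
RM (Liu & Layland) bound for 4 tasks = 0.756828; compare with U = 7/10 (approx. 0.700000)
U <= bound, so schedulable by RM sufficient condition.

0.7000


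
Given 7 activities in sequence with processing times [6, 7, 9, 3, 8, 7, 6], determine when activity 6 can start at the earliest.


Activity 6 starts after activities 1 through 5 complete.
Predecessor durations: [6, 7, 9, 3, 8]
ES = 6 + 7 + 9 + 3 + 8 = 33

33


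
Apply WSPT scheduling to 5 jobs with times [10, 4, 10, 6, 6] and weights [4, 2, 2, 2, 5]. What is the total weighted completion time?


Compute p/w ratios and sort ascending (WSPT): [(6, 5), (4, 2), (10, 4), (6, 2), (10, 2)]
Compute weighted completion times:
  Job (p=6,w=5): C=6, w*C=5*6=30
  Job (p=4,w=2): C=10, w*C=2*10=20
  Job (p=10,w=4): C=20, w*C=4*20=80
  Job (p=6,w=2): C=26, w*C=2*26=52
  Job (p=10,w=2): C=36, w*C=2*36=72
Total weighted completion time = 254

254
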